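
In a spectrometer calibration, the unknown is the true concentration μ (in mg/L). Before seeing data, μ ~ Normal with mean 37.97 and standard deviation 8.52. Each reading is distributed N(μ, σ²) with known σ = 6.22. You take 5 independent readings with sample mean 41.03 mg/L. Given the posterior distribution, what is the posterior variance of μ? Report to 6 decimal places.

For Normal data with known variance σ², a Normal(μ₀, σ₀²) prior on μ is conjugate. Posterior precision = 1/σ₀² + n/σ²; posterior mean is the precision-weighted average of μ₀ and x̄.
σ₀² = 8.52² = 72.5904, σ² = 6.22² = 38.6884; σ² + n·σ₀² = 38.6884 + 5·72.5904 = 401.6404.
Posterior precision = 1/σ₀² + n/σ² = 1/72.5904 + 5/38.6884 = (σ² + n·σ₀²)/(σ₀²σ²) = 401.6404/(72.5904·38.6884); posterior variance σₙ² = σ₀²σ²/(σ² + n·σ₀²) = 72.5904·38.6884/401.6404 = 6.992340.

6.992340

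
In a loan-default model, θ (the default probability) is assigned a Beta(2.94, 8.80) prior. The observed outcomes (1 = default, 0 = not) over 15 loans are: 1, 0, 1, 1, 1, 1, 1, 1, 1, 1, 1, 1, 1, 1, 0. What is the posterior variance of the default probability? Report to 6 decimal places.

The Beta prior is conjugate to a Binomial/Bernoulli likelihood; the update adds successes to α and failures to β.
Posterior: Beta(α+k, β+n−k) = Beta(2.94+13, 8.80+2) = Beta(15.94, 10.80).
Var = αβ/((α+β)²(α+β+1)) = 15.94·10.80/(26.74²·27.74) = 0.008679.

0.008679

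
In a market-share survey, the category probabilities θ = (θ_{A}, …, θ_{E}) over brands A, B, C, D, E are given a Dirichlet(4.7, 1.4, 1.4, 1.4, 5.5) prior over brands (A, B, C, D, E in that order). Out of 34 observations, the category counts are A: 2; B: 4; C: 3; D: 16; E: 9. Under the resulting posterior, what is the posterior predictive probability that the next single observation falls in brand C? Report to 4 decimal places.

The Dirichlet prior is conjugate to the Multinomial likelihood: each posterior αⱼ = prior αⱼ + observed count nⱼ.
Posterior concentration: (6.7, 5.4, 4.4, 17.4, 14.5), total = 48.4.
P(next = C | data) = α_{C}/Σα = 0.0909.

0.0909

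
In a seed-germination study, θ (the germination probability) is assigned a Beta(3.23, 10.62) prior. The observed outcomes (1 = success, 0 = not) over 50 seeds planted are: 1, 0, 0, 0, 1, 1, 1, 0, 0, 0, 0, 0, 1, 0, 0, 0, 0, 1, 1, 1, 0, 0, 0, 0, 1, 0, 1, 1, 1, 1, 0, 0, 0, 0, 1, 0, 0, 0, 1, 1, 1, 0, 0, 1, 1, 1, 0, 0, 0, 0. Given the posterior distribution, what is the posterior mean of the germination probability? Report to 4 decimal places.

0.3638

The Beta prior is conjugate to a Binomial/Bernoulli likelihood; the update adds successes to α and failures to β.
Posterior: Beta(α+k, β+n−k) = Beta(3.23+20, 10.62+30) = Beta(23.23, 40.62).
Posterior mean = α/(α+β) = 23.23/63.85 = 0.3638.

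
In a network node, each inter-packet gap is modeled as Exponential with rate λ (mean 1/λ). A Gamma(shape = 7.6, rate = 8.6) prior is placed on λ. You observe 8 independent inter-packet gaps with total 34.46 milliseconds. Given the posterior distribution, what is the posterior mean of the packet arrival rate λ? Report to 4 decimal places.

0.3623

With a Gamma(shape α, rate β) prior on the exponential rate λ, the posterior after n observations with total T = Σxᵢ is Gamma(α+n, β+T).
Posterior: Gamma(7.6+8, 8.6+34.46) = Gamma(15.6, 43.06).
Posterior mean of λ = α/β = 15.6/43.06 = 0.3623.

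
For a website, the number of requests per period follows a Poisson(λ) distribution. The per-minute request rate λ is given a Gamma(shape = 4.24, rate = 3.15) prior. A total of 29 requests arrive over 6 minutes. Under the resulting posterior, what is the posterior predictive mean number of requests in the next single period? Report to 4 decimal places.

With a Gamma(shape α, rate β) prior, the Poisson likelihood is conjugate: the posterior is Gamma(α + ΣXᵢ, β + n).
Posterior: Gamma(α+S, β+n) = Gamma(4.24+29, 3.15+6) = Gamma(33.24, 9.15).
The predictive distribution for one future period is NegBinom with mean α/β = 3.6328.

3.6328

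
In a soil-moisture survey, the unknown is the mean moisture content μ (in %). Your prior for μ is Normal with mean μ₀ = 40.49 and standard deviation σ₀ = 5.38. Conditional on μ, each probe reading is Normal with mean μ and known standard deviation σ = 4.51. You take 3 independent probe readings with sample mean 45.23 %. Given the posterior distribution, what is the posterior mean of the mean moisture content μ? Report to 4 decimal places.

44.3304

For Normal data with known variance σ², a Normal(μ₀, σ₀²) prior on μ is conjugate. Posterior precision = 1/σ₀² + n/σ²; posterior mean is the precision-weighted average of μ₀ and x̄.
n·x̄ = 3·45.23 = 135.69.
σ₀² = 5.38² = 28.9444, σ² = 4.51² = 20.3401; σ² + n·σ₀² = 20.3401 + 3·28.9444 = 107.1733.
Posterior mean = (μ₀/σ₀² + n·x̄/σ²)/(1/σ₀² + n/σ²) = (σ²·μ₀ + σ₀²·n·x̄)/(σ² + n·σ₀²) = (20.3401·40.49 + 28.9444·135.69)/107.1733 = 4751.036285/107.1733 = 44.3304.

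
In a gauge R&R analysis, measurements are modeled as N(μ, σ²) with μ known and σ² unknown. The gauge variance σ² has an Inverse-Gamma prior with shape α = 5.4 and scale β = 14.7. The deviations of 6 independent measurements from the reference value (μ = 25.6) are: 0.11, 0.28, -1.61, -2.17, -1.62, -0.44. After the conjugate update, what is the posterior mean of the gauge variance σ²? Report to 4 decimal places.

With known mean μ and an Inverse-Gamma(α, β) prior on σ², the Normal likelihood is conjugate: posterior is Inv-Gamma(α + n/2, β + Σ(xᵢ−μ)²/2).
Σ(xᵢ−μ)² = (0.11)² + (0.28)² + (-1.61)² + (-2.17)² + (-1.62)² + (-0.44)² = 10.2095.
Posterior: Inv-Gamma(5.4 + 6/2, 14.7 + 10.2095/2) = Inv-Gamma(8.40, 19.80475).
E[σ²|data] = β/(α−1) = 19.80475/7.40 = 2.6763.

2.6763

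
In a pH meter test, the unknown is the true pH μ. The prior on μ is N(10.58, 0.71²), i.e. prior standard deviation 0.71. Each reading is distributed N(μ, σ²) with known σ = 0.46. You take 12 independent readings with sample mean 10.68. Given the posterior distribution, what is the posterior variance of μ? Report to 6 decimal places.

0.017037

For Normal data with known variance σ², a Normal(μ₀, σ₀²) prior on μ is conjugate. Posterior precision = 1/σ₀² + n/σ²; posterior mean is the precision-weighted average of μ₀ and x̄.
σ₀² = 0.71² = 0.5041, σ² = 0.46² = 0.2116; σ² + n·σ₀² = 0.2116 + 12·0.5041 = 6.2608.
Posterior precision = 1/σ₀² + n/σ² = 1/0.5041 + 12/0.2116 = (σ² + n·σ₀²)/(σ₀²σ²) = 6.2608/(0.5041·0.2116); posterior variance σₙ² = σ₀²σ²/(σ² + n·σ₀²) = 0.5041·0.2116/6.2608 = 0.017037.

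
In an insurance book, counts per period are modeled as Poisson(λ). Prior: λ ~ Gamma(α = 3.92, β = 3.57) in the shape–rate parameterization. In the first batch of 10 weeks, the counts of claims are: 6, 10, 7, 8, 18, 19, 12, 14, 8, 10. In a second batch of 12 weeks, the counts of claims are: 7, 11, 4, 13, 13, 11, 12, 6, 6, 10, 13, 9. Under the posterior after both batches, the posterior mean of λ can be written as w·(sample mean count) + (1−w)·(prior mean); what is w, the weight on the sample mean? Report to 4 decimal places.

With a Gamma(shape α, rate β) prior, the Poisson likelihood is conjugate: the posterior is Gamma(α + ΣXᵢ, β + n).
Total number of weeks: n = 10 + 12 = 22.
Posterior mean = (α₀+S)/(β₀+n) = [n/(β₀+n)]·(S/n) + [β₀/(β₀+n)]·(α₀/β₀), so only n and β₀ enter the weight.
Weight on data w = n/(β₀+n) = 22/(3.57+22) = 22/25.57 = 0.8604.

0.8604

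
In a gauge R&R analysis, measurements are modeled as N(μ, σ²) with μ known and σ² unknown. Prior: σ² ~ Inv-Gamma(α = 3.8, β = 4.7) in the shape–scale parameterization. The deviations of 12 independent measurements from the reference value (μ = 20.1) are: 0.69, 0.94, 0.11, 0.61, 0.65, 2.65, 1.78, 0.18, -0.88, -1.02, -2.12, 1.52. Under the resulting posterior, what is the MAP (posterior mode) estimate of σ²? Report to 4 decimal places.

With known mean μ and an Inverse-Gamma(α, β) prior on σ², the Normal likelihood is conjugate: posterior is Inv-Gamma(α + n/2, β + Σ(xᵢ−μ)²/2).
Σ(xᵢ−μ)² = (0.69)² + (0.94)² + (0.11)² + (0.61)² + (0.65)² + (2.65)² + (1.78)² + (0.18)² + (-0.88)² + (-1.02)² + (-2.12)² + (1.52)² = 21.0093.
Posterior: Inv-Gamma(3.8 + 12/2, 4.7 + 21.0093/2) = Inv-Gamma(9.80, 15.20465).
Mode = β/(α+1) = 15.20465/10.80 = 1.4078.

1.4078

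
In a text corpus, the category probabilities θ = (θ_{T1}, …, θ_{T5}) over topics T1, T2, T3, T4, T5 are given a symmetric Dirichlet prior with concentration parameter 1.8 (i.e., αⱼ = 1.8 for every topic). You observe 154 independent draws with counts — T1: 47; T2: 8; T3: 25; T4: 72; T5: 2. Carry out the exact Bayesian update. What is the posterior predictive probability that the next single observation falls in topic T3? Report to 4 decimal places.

0.1644

The Dirichlet prior is conjugate to the Multinomial likelihood: each posterior αⱼ = prior αⱼ + observed count nⱼ.
Posterior concentration: (48.8, 9.8, 26.8, 73.8, 3.8), total = 163.0.
P(next = T3 | data) = α_{T3}/Σα = 0.1644.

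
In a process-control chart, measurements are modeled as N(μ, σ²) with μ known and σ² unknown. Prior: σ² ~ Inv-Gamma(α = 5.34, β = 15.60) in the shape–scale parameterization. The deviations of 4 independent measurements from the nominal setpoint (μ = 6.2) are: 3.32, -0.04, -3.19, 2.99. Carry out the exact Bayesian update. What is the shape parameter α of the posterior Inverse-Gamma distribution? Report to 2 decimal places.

With known mean μ and an Inverse-Gamma(α, β) prior on σ², the Normal likelihood is conjugate: posterior is Inv-Gamma(α + n/2, β + Σ(xᵢ−μ)²/2).
Σ(xᵢ−μ)² = (3.32)² + (-0.04)² + (-3.19)² + (2.99)² = 30.1402.
Posterior: Inv-Gamma(5.34 + 4/2, 15.60 + 30.1402/2) = Inv-Gamma(7.34, 30.67010).
Posterior α = 7.34.

7.34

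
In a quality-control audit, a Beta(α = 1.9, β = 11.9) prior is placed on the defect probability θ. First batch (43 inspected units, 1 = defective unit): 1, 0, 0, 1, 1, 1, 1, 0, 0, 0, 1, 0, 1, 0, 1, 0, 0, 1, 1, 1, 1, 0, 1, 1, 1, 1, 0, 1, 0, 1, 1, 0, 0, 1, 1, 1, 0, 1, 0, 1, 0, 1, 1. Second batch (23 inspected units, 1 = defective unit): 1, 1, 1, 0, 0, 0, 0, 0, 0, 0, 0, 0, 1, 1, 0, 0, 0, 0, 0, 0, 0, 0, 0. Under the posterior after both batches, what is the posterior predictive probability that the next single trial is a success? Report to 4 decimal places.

The Beta prior is conjugate to a Binomial/Bernoulli likelihood; the update adds successes to α and failures to β.
After batch 1: Beta(1.9+26, 11.9+17) = Beta(27.9, 28.9).
After batch 2: Beta(27.9+5, 28.9+18) = Beta(32.9, 46.9).
For a single future Bernoulli trial, P(success | data) = α/(α+β) = 0.4123.

0.4123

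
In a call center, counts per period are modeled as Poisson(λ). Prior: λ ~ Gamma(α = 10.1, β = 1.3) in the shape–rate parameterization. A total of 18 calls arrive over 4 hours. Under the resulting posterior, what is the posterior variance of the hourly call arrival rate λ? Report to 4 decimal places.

With a Gamma(shape α, rate β) prior, the Poisson likelihood is conjugate: the posterior is Gamma(α + ΣXᵢ, β + n).
Posterior: Gamma(α+S, β+n) = Gamma(10.1+18, 1.3+4) = Gamma(28.1, 5.3).
Var = α/β² = 28.1/5.3² = 1.0004.

1.0004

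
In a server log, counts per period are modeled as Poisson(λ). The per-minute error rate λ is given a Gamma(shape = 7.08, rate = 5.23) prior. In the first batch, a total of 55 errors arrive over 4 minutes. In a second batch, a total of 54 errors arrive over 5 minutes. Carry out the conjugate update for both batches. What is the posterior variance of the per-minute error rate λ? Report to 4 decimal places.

0.5733

With a Gamma(shape α, rate β) prior, the Poisson likelihood is conjugate: the posterior is Gamma(α + ΣXᵢ, β + n).
After batch 1: Gamma(α+S, β+n) = Gamma(7.08+55, 5.23+4) = Gamma(62.08, 9.23).
After batch 2: Gamma(α+S, β+n) = Gamma(62.08+54, 9.23+5) = Gamma(116.08, 14.23).
Var = α/β² = 116.08/14.23² = 0.5733.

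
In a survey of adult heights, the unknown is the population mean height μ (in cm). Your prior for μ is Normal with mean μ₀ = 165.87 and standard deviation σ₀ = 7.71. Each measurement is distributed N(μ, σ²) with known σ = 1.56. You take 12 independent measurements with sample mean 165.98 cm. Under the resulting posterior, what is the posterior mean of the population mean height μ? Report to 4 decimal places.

165.9796

For Normal data with known variance σ², a Normal(μ₀, σ₀²) prior on μ is conjugate. Posterior precision = 1/σ₀² + n/σ²; posterior mean is the precision-weighted average of μ₀ and x̄.
n·x̄ = 12·165.98 = 1991.76.
σ₀² = 7.71² = 59.4441, σ² = 1.56² = 2.4336; σ² + n·σ₀² = 2.4336 + 12·59.4441 = 715.7628.
Posterior mean = (μ₀/σ₀² + n·x̄/σ²)/(1/σ₀² + n/σ²) = (σ²·μ₀ + σ₀²·n·x̄)/(σ² + n·σ₀²) = (2.4336·165.87 + 59.4441·1991.76)/715.7628 = 118802.041848/715.7628 = 165.9796.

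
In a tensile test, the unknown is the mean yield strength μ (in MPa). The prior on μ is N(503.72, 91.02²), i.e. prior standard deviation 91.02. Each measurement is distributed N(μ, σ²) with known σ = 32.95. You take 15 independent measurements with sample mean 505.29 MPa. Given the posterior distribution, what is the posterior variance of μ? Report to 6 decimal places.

71.753282

For Normal data with known variance σ², a Normal(μ₀, σ₀²) prior on μ is conjugate. Posterior precision = 1/σ₀² + n/σ²; posterior mean is the precision-weighted average of μ₀ and x̄.
σ₀² = 91.02² = 8284.6404, σ² = 32.95² = 1085.7025; σ² + n·σ₀² = 1085.7025 + 15·8284.6404 = 125355.3085.
Posterior precision = 1/σ₀² + n/σ² = 1/8284.6404 + 15/1085.7025 = (σ² + n·σ₀²)/(σ₀²σ²) = 125355.3085/(8284.6404·1085.7025); posterior variance σₙ² = σ₀²σ²/(σ² + n·σ₀²) = 8284.6404·1085.7025/125355.3085 = 71.753282.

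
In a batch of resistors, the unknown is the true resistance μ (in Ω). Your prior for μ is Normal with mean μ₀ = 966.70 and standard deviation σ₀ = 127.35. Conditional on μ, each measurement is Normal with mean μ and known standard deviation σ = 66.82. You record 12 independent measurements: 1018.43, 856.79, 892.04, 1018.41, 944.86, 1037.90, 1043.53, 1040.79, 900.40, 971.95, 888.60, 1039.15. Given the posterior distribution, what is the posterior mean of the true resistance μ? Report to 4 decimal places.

970.9728

For Normal data with known variance σ², a Normal(μ₀, σ₀²) prior on μ is conjugate. Posterior precision = 1/σ₀² + n/σ²; posterior mean is the precision-weighted average of μ₀ and x̄.
Σxᵢ = 1018.43 + 856.79 + 892.04 + 1018.41 + 944.86 + 1037.90 + 1043.53 + 1040.79 + 900.40 + 971.95 + 888.60 + 1039.15 = 11652.85, so n·x̄ = 11652.85.
σ₀² = 127.35² = 16218.0225, σ² = 66.82² = 4464.9124; σ² + n·σ₀² = 4464.9124 + 12·16218.0225 = 199081.1824.
Posterior mean = (μ₀/σ₀² + n·x̄/σ²)/(1/σ₀² + n/σ²) = (σ²·μ₀ + σ₀²·n·x̄)/(σ² + n·σ₀²) = (4464.9124·966.70 + 16218.0225·11652.85)/199081.1824 = 193302414.306205/199081.1824 = 970.9728.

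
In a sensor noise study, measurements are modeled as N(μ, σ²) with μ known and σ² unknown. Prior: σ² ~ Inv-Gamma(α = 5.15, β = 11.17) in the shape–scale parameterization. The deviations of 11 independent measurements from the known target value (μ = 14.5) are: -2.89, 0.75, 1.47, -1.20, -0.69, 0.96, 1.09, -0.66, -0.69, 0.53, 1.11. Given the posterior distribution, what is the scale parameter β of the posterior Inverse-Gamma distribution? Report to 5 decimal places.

19.93300

With known mean μ and an Inverse-Gamma(α, β) prior on σ², the Normal likelihood is conjugate: posterior is Inv-Gamma(α + n/2, β + Σ(xᵢ−μ)²/2).
Σ(xᵢ−μ)² = (-2.89)² + (0.75)² + (1.47)² + (-1.20)² + (-0.69)² + (0.96)² + (1.09)² + (-0.66)² + (-0.69)² + (0.53)² + (1.11)² = 17.5260.
Posterior: Inv-Gamma(5.15 + 11/2, 11.17 + 17.5260/2) = Inv-Gamma(10.65, 19.93300).
Posterior β = 19.93300.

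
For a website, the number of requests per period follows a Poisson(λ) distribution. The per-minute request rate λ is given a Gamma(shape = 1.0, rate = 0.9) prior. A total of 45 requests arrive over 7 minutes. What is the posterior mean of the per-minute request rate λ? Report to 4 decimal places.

With a Gamma(shape α, rate β) prior, the Poisson likelihood is conjugate: the posterior is Gamma(α + ΣXᵢ, β + n).
Posterior: Gamma(α+S, β+n) = Gamma(1.0+45, 0.9+7) = Gamma(46.0, 7.9).
Posterior mean = α/β = 46.0/7.9 = 5.8228.

5.8228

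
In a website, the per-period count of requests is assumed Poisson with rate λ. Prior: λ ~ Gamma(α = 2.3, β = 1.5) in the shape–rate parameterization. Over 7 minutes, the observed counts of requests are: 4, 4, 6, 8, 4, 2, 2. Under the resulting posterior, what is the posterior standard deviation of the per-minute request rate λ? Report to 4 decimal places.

With a Gamma(shape α, rate β) prior, the Poisson likelihood is conjugate: the posterior is Gamma(α + ΣXᵢ, β + n).
Sum of counts S = 30 over n = 7 minutes.
Posterior: Gamma(α+S, β+n) = Gamma(2.3+30, 1.5+7) = Gamma(32.3, 8.5).
SD = √α/β = √32.3/8.5 = 0.6686.

0.6686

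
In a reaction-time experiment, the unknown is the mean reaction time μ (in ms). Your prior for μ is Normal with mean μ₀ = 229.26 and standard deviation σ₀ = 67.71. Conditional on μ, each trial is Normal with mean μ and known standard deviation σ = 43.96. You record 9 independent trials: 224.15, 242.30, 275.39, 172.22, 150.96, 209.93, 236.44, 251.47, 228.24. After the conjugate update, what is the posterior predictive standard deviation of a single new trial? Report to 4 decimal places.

For Normal data with known variance σ², a Normal(μ₀, σ₀²) prior on μ is conjugate. Posterior precision = 1/σ₀² + n/σ²; posterior mean is the precision-weighted average of μ₀ and x̄.
σ₀² = 67.71² = 4584.6441, σ² = 43.96² = 1932.4816; σ² + n·σ₀² = 1932.4816 + 9·4584.6441 = 43194.2785.
Posterior precision = 1/σ₀² + n/σ² = 1/4584.6441 + 9/1932.4816 = (σ² + n·σ₀²)/(σ₀²σ²) = 43194.2785/(4584.6441·1932.4816); posterior variance σₙ² = σ₀²σ²/(σ² + n·σ₀²) = 4584.6441·1932.4816/43194.2785 = 205.113748.
Predictive variance for one new observation = σₙ² + σ² = 4584.6441·1932.4816/43194.2785 + 1932.4816 = σ²·(σ₀² + 43194.2785)/43194.2785 = 1932.4816·47778.9226/43194.2785 = 2137.595348; SD = √(1932.4816·47778.9226/43194.2785) = 46.2341.

46.2341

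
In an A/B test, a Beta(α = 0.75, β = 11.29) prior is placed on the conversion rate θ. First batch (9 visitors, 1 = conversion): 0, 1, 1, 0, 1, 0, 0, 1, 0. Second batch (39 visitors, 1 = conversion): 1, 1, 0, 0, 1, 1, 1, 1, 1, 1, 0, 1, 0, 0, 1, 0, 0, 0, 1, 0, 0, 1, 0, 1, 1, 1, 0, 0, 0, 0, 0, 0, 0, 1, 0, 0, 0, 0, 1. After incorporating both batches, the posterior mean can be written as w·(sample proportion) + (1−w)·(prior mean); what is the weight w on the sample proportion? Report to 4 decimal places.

The Beta prior is conjugate to a Binomial/Bernoulli likelihood; the update adds successes to α and failures to β.
Total number of visitors: n = 9 + 39 = 48.
Posterior mean = (α₀+k)/(α₀+β₀+n) = [n/(α₀+β₀+n)]·(k/n) + [(α₀+β₀)/(α₀+β₀+n)]·α₀/(α₀+β₀), so only n and the prior enter the weight.
The weight on the data is w = n/(α₀+β₀+n) = 48/(0.75+11.29+48) = 48/60.04 = 0.7995.

0.7995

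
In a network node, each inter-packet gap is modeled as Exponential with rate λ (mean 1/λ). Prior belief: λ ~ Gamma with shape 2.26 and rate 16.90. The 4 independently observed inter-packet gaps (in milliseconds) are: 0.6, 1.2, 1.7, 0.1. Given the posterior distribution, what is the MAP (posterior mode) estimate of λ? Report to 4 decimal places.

With a Gamma(shape α, rate β) prior on the exponential rate λ, the posterior after n observations with total T = Σxᵢ is Gamma(α+n, β+T).
Sum of observations T = 3.6 milliseconds; n = 4.
Posterior: Gamma(2.26+4, 16.90+3.6) = Gamma(6.26, 20.50).
Mode = (α−1)/β = 0.2566.

0.2566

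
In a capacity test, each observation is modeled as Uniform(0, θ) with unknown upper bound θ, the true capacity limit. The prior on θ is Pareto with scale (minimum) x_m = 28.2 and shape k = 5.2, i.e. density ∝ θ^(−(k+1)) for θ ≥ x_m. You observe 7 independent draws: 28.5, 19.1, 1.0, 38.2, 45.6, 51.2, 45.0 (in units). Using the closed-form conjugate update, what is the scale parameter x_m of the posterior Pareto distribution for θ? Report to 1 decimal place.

A Pareto(scale x_m, shape k) prior on the upper bound θ of Uniform(0, θ) is conjugate: posterior is Pareto(max(x_m, max xᵢ), k + n).
Sample maximum = 51.2; prior scale x_m = 28.2 → posterior scale = max = 51.2.
Posterior shape = 5.2 + 7 = 12.2.
Posterior scale x_m = 51.2.

51.2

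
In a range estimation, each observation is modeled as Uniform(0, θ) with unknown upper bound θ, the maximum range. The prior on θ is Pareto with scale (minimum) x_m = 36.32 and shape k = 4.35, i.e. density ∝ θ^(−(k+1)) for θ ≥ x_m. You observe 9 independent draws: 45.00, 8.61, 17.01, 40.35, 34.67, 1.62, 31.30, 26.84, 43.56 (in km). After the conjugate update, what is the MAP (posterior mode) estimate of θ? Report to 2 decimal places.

45.00

A Pareto(scale x_m, shape k) prior on the upper bound θ of Uniform(0, θ) is conjugate: posterior is Pareto(max(x_m, max xᵢ), k + n).
Sample maximum = 45.00; prior scale x_m = 36.32 → posterior scale = max = 45.00.
Posterior shape = 4.35 + 9 = 13.35.
The Pareto density is decreasing on [x_m, ∞), so the mode is x_m = 45.00.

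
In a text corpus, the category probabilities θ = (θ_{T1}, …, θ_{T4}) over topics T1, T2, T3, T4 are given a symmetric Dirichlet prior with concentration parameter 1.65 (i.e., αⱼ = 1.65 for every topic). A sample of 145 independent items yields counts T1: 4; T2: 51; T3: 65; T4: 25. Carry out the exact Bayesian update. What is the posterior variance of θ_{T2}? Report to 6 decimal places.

The Dirichlet prior is conjugate to the Multinomial likelihood: each posterior αⱼ = prior αⱼ + observed count nⱼ.
Posterior concentration: (5.65, 52.65, 66.65, 26.65), total = 151.60.
Var[θ_j] = α_j(Σα−α_j)/((Σα)²(Σα+1)) = 52.65·98.95/(151.60²·152.60) = 0.001485.

0.001485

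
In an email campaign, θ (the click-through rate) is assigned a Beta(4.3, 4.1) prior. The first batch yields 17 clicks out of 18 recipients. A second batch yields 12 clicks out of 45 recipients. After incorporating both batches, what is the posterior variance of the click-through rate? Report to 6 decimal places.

The Beta prior is conjugate to a Binomial/Bernoulli likelihood; the update adds successes to α and failures to β.
After batch 1: Beta(4.3+17, 4.1+1) = Beta(21.3, 5.1).
After batch 2: Beta(21.3+12, 5.1+33) = Beta(33.3, 38.1).
Var = αβ/((α+β)²(α+β+1)) = 33.3·38.1/(71.4²·72.4) = 0.003437.

0.003437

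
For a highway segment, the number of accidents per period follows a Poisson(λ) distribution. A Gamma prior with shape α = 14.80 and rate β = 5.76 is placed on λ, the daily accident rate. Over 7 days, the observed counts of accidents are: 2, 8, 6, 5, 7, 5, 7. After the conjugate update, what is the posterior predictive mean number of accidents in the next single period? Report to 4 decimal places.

With a Gamma(shape α, rate β) prior, the Poisson likelihood is conjugate: the posterior is Gamma(α + ΣXᵢ, β + n).
Sum of counts S = 40 over n = 7 days.
Posterior: Gamma(α+S, β+n) = Gamma(14.80+40, 5.76+7) = Gamma(54.80, 12.76).
The predictive distribution for one future period is NegBinom with mean α/β = 4.2947.

4.2947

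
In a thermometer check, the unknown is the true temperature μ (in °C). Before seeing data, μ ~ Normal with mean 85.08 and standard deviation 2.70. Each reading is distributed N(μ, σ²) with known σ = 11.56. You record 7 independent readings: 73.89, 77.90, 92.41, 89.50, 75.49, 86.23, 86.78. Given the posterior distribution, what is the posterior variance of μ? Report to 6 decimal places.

5.275479

For Normal data with known variance σ², a Normal(μ₀, σ₀²) prior on μ is conjugate. Posterior precision = 1/σ₀² + n/σ²; posterior mean is the precision-weighted average of μ₀ and x̄.
σ₀² = 2.70² = 7.29, σ² = 11.56² = 133.6336; σ² + n·σ₀² = 133.6336 + 7·7.29 = 184.6636.
Posterior precision = 1/σ₀² + n/σ² = 1/7.29 + 7/133.6336 = (σ² + n·σ₀²)/(σ₀²σ²) = 184.6636/(7.29·133.6336); posterior variance σₙ² = σ₀²σ²/(σ² + n·σ₀²) = 7.29·133.6336/184.6636 = 5.275479.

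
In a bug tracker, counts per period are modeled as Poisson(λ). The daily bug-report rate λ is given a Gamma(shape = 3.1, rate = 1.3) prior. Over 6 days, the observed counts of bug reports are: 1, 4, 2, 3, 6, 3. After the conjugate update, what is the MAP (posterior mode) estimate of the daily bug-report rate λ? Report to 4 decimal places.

With a Gamma(shape α, rate β) prior, the Poisson likelihood is conjugate: the posterior is Gamma(α + ΣXᵢ, β + n).
Sum of counts S = 19 over n = 6 days.
Posterior: Gamma(α+S, β+n) = Gamma(3.1+19, 1.3+6) = Gamma(22.1, 7.3).
Mode of Gamma(α,β) for α≥1 is (α−1)/β = 21.1/7.3 = 2.8904.

2.8904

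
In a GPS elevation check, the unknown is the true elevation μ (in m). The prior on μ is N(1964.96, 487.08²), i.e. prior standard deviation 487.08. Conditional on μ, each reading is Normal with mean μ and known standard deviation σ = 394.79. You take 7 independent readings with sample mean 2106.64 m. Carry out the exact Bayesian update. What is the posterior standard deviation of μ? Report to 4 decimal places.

142.6718

For Normal data with known variance σ², a Normal(μ₀, σ₀²) prior on μ is conjugate. Posterior precision = 1/σ₀² + n/σ²; posterior mean is the precision-weighted average of μ₀ and x̄.
σ₀² = 487.08² = 237246.9264, σ² = 394.79² = 155859.1441; σ² + n·σ₀² = 155859.1441 + 7·237246.9264 = 1816587.6289.
Posterior precision = 1/σ₀² + n/σ² = 1/237246.9264 + 7/155859.1441 = (σ² + n·σ₀²)/(σ₀²σ²) = 1816587.6289/(237246.9264·155859.1441); posterior variance σₙ² = σ₀²σ²/(σ² + n·σ₀²) = 237246.9264·155859.1441/1816587.6289 = 20355.254159.
Posterior SD = √σₙ² = √(237246.9264·155859.1441/1816587.6289) = 142.6718.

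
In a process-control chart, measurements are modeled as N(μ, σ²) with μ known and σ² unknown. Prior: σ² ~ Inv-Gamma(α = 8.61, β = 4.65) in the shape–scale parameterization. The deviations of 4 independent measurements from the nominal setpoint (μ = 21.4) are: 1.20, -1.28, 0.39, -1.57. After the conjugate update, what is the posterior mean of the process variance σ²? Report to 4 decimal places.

0.7802

With known mean μ and an Inverse-Gamma(α, β) prior on σ², the Normal likelihood is conjugate: posterior is Inv-Gamma(α + n/2, β + Σ(xᵢ−μ)²/2).
Σ(xᵢ−μ)² = (1.20)² + (-1.28)² + (0.39)² + (-1.57)² = 5.6954.
Posterior: Inv-Gamma(8.61 + 4/2, 4.65 + 5.6954/2) = Inv-Gamma(10.61, 7.49770).
E[σ²|data] = β/(α−1) = 7.49770/9.61 = 0.7802.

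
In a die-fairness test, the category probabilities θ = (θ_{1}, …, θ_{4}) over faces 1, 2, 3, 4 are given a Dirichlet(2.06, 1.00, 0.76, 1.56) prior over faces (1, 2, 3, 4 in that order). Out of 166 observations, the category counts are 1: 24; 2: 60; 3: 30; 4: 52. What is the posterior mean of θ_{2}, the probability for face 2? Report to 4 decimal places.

0.3559

The Dirichlet prior is conjugate to the Multinomial likelihood: each posterior αⱼ = prior αⱼ + observed count nⱼ.
Posterior concentration: (26.06, 61.00, 30.76, 53.56), total = 171.38.
E[θ_{2}|data] = α_{2}/Σα = 61.00/171.38 = 0.3559.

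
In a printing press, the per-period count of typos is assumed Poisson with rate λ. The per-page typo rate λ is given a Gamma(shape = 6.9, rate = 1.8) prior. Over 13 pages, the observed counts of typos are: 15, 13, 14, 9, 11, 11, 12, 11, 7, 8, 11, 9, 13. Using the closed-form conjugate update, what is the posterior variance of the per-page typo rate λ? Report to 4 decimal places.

With a Gamma(shape α, rate β) prior, the Poisson likelihood is conjugate: the posterior is Gamma(α + ΣXᵢ, β + n).
Sum of counts S = 144 over n = 13 pages.
Posterior: Gamma(α+S, β+n) = Gamma(6.9+144, 1.8+13) = Gamma(150.9, 14.8).
Var = α/β² = 150.9/14.8² = 0.6889.

0.6889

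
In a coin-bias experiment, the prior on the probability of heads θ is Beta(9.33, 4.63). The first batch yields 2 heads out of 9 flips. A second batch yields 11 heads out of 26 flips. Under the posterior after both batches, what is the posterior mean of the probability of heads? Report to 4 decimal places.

The Beta prior is conjugate to a Binomial/Bernoulli likelihood; the update adds successes to α and failures to β.
After batch 1: Beta(9.33+2, 4.63+7) = Beta(11.33, 11.63).
After batch 2: Beta(11.33+11, 11.63+15) = Beta(22.33, 26.63).
Posterior mean = α/(α+β) = 22.33/48.96 = 0.4561.

0.4561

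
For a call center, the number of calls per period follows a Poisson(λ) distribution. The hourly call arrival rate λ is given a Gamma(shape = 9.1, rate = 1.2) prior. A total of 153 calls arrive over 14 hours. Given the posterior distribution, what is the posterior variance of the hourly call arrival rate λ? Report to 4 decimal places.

With a Gamma(shape α, rate β) prior, the Poisson likelihood is conjugate: the posterior is Gamma(α + ΣXᵢ, β + n).
Posterior: Gamma(α+S, β+n) = Gamma(9.1+153, 1.2+14) = Gamma(162.1, 15.2).
Var = α/β² = 162.1/15.2² = 0.7016.

0.7016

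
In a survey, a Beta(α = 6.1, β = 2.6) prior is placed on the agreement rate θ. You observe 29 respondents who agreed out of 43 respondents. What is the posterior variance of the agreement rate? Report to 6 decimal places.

0.004136

The Beta prior is conjugate to a Binomial/Bernoulli likelihood; the update adds successes to α and failures to β.
Posterior: Beta(α+k, β+n−k) = Beta(6.1+29, 2.6+14) = Beta(35.1, 16.6).
Var = αβ/((α+β)²(α+β+1)) = 35.1·16.6/(51.7²·52.7) = 0.004136.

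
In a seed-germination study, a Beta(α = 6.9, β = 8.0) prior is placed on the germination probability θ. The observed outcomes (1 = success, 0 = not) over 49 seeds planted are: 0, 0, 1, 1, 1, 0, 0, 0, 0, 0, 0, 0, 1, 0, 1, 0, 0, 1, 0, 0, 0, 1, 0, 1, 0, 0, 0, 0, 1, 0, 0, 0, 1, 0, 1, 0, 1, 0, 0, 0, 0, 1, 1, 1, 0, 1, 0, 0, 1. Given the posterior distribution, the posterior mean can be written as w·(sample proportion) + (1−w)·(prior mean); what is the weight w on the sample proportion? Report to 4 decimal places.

The Beta prior is conjugate to a Binomial/Bernoulli likelihood; the update adds successes to α and failures to β.
Posterior mean = (α₀+k)/(α₀+β₀+n) = [n/(α₀+β₀+n)]·(k/n) + [(α₀+β₀)/(α₀+β₀+n)]·α₀/(α₀+β₀), so only n and the prior enter the weight.
The weight on the data is w = n/(α₀+β₀+n) = 49/(6.9+8.0+49) = 49/63.9 = 0.7668.

0.7668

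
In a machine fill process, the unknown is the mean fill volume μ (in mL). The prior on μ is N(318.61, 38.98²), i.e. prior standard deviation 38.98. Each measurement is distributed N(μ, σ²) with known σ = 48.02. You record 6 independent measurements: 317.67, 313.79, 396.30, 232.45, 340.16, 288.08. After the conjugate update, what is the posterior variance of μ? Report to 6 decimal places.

306.735772

For Normal data with known variance σ², a Normal(μ₀, σ₀²) prior on μ is conjugate. Posterior precision = 1/σ₀² + n/σ²; posterior mean is the precision-weighted average of μ₀ and x̄.
σ₀² = 38.98² = 1519.4404, σ² = 48.02² = 2305.9204; σ² + n·σ₀² = 2305.9204 + 6·1519.4404 = 11422.5628.
Posterior precision = 1/σ₀² + n/σ² = 1/1519.4404 + 6/2305.9204 = (σ² + n·σ₀²)/(σ₀²σ²) = 11422.5628/(1519.4404·2305.9204); posterior variance σₙ² = σ₀²σ²/(σ² + n·σ₀²) = 1519.4404·2305.9204/11422.5628 = 306.735772.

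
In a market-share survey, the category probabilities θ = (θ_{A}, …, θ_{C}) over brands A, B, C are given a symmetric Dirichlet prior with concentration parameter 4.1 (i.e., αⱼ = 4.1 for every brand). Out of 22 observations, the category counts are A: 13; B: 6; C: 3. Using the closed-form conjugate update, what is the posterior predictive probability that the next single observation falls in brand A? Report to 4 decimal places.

The Dirichlet prior is conjugate to the Multinomial likelihood: each posterior αⱼ = prior αⱼ + observed count nⱼ.
Posterior concentration: (17.1, 10.1, 7.1), total = 34.3.
P(next = A | data) = α_{A}/Σα = 0.4985.

0.4985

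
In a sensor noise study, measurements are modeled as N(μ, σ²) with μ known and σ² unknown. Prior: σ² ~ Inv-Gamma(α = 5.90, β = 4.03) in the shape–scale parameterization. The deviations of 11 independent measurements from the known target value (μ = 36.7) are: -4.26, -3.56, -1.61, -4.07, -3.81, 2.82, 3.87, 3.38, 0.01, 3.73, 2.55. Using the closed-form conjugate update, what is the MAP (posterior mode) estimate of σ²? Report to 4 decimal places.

5.1340

With known mean μ and an Inverse-Gamma(α, β) prior on σ², the Normal likelihood is conjugate: posterior is Inv-Gamma(α + n/2, β + Σ(xᵢ−μ)²/2).
Σ(xᵢ−μ)² = (-4.26)² + (-3.56)² + (-1.61)² + (-4.07)² + (-3.81)² + (2.82)² + (3.87)² + (3.38)² + (0.01)² + (3.73)² + (2.55)² = 119.2635.
Posterior: Inv-Gamma(5.90 + 11/2, 4.03 + 119.2635/2) = Inv-Gamma(11.40, 63.66175).
Mode = β/(α+1) = 63.66175/12.40 = 5.1340.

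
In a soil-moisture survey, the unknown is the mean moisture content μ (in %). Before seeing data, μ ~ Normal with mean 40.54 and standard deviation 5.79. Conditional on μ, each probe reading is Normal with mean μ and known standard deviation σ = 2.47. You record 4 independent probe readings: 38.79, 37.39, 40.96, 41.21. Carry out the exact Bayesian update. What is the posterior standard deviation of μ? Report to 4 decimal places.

For Normal data with known variance σ², a Normal(μ₀, σ₀²) prior on μ is conjugate. Posterior precision = 1/σ₀² + n/σ²; posterior mean is the precision-weighted average of μ₀ and x̄.
σ₀² = 5.79² = 33.5241, σ² = 2.47² = 6.1009; σ² + n·σ₀² = 6.1009 + 4·33.5241 = 140.1973.
Posterior precision = 1/σ₀² + n/σ² = 1/33.5241 + 4/6.1009 = (σ² + n·σ₀²)/(σ₀²σ²) = 140.1973/(33.5241·6.1009); posterior variance σₙ² = σ₀²σ²/(σ² + n·σ₀²) = 33.5241·6.1009/140.1973 = 1.458853.
Posterior SD = √σₙ² = √(33.5241·6.1009/140.1973) = 1.2078.

1.2078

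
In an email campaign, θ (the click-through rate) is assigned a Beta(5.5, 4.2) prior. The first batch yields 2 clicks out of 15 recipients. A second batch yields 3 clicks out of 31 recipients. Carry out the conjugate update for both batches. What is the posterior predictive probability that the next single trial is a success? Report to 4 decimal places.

0.1885

The Beta prior is conjugate to a Binomial/Bernoulli likelihood; the update adds successes to α and failures to β.
After batch 1: Beta(5.5+2, 4.2+13) = Beta(7.5, 17.2).
After batch 2: Beta(7.5+3, 17.2+28) = Beta(10.5, 45.2).
For a single future Bernoulli trial, P(success | data) = α/(α+β) = 0.1885.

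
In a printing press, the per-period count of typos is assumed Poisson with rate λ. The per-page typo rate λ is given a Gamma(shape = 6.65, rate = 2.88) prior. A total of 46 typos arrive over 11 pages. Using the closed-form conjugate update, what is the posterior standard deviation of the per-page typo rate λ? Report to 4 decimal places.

With a Gamma(shape α, rate β) prior, the Poisson likelihood is conjugate: the posterior is Gamma(α + ΣXᵢ, β + n).
Posterior: Gamma(α+S, β+n) = Gamma(6.65+46, 2.88+11) = Gamma(52.65, 13.88).
SD = √α/β = √52.65/13.88 = 0.5228.

0.5228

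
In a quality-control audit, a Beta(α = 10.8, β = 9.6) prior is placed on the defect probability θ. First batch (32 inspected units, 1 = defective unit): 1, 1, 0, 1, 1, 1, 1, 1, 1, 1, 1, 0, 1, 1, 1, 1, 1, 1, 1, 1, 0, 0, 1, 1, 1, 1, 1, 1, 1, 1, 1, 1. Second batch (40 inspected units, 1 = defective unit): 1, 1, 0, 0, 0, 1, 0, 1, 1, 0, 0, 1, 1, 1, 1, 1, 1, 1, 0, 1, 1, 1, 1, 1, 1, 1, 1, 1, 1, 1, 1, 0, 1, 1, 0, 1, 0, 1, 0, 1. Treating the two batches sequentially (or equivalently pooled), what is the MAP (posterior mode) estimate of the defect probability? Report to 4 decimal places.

0.7389

The Beta prior is conjugate to a Binomial/Bernoulli likelihood; the update adds successes to α and failures to β.
After batch 1: Beta(10.8+28, 9.6+4) = Beta(38.8, 13.6).
After batch 2: Beta(38.8+29, 13.6+11) = Beta(67.8, 24.6).
Mode of Beta(a,b) for a,b>1 is (a−1)/(a+b−2) = 66.8/90.4 = 0.7389.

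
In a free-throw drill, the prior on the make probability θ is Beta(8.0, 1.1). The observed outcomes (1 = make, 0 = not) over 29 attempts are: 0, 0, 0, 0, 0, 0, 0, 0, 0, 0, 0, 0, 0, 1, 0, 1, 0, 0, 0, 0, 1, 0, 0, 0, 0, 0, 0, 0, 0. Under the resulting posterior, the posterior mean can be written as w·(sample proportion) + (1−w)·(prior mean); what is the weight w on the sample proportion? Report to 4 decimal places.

0.7612

The Beta prior is conjugate to a Binomial/Bernoulli likelihood; the update adds successes to α and failures to β.
Posterior mean = (α₀+k)/(α₀+β₀+n) = [n/(α₀+β₀+n)]·(k/n) + [(α₀+β₀)/(α₀+β₀+n)]·α₀/(α₀+β₀), so only n and the prior enter the weight.
The weight on the data is w = n/(α₀+β₀+n) = 29/(8.0+1.1+29) = 29/38.1 = 0.7612.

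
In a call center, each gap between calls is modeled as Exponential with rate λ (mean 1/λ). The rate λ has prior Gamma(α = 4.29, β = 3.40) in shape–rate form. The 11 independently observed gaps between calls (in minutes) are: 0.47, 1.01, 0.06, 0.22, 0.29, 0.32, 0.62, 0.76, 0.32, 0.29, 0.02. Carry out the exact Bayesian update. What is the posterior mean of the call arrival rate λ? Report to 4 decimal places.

With a Gamma(shape α, rate β) prior on the exponential rate λ, the posterior after n observations with total T = Σxᵢ is Gamma(α+n, β+T).
Sum of observations T = 4.38 minutes; n = 11.
Posterior: Gamma(4.29+11, 3.40+4.38) = Gamma(15.29, 7.78).
Posterior mean of λ = α/β = 15.29/7.78 = 1.9653.

1.9653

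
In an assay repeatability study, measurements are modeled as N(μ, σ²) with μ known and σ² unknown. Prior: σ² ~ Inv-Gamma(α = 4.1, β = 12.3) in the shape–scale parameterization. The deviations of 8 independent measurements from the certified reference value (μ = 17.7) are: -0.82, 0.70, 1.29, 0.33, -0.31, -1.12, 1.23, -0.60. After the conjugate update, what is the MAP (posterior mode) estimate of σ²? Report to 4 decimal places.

With known mean μ and an Inverse-Gamma(α, β) prior on σ², the Normal likelihood is conjugate: posterior is Inv-Gamma(α + n/2, β + Σ(xᵢ−μ)²/2).
Σ(xᵢ−μ)² = (-0.82)² + (0.70)² + (1.29)² + (0.33)² + (-0.31)² + (-1.12)² + (1.23)² + (-0.60)² = 6.1588.
Posterior: Inv-Gamma(4.1 + 8/2, 12.3 + 6.1588/2) = Inv-Gamma(8.10, 15.37940).
Mode = β/(α+1) = 15.37940/9.10 = 1.6900.

1.6900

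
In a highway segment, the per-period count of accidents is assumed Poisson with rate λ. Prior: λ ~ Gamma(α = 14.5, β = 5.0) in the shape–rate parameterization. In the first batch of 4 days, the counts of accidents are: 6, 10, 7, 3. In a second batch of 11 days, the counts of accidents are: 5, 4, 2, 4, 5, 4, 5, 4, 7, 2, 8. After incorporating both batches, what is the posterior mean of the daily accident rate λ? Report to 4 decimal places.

With a Gamma(shape α, rate β) prior, the Poisson likelihood is conjugate: the posterior is Gamma(α + ΣXᵢ, β + n).
Batch 1: sum of counts S = 26 over n = 4 days.
After batch 1: Gamma(α+S, β+n) = Gamma(14.5+26, 5.0+4) = Gamma(40.5, 9.0).
Batch 2: sum of counts S = 50 over n = 11 days.
After batch 2: Gamma(α+S, β+n) = Gamma(40.5+50, 9.0+11) = Gamma(90.5, 20.0).
Posterior mean = α/β = 90.5/20.0 = 4.5250.

4.5250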